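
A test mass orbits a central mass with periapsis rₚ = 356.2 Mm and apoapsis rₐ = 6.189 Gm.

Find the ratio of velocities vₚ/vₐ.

Convert to SI: rₚ = 356.2 Mm = 3.562e+08 m; rₐ = 6.189 Gm = 6.189e+09 m.
Conservation of angular momentum gives rₚvₚ = rₐvₐ, so vₚ/vₐ = rₐ/rₚ.
vₚ/vₐ = 6.189e+09 / 3.562e+08 ≈ 17.38.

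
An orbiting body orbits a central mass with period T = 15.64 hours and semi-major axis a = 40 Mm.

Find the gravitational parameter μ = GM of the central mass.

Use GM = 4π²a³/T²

Convert to SI: T = 15.64 hours = 56304 s; a = 40 Mm = 4e+07 m.
GM = 4π² · a³ / T².
GM = 4π² · (4e+07)³ / (56304)² m³/s² ≈ 7.97e+14 m³/s² = 7.97 × 10^14 m³/s².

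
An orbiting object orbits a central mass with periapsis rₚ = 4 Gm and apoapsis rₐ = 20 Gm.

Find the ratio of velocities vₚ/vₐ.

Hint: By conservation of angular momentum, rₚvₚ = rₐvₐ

Convert to SI: rₚ = 4 Gm = 4e+09 m; rₐ = 20 Gm = 2e+10 m.
Conservation of angular momentum gives rₚvₚ = rₐvₐ, so vₚ/vₐ = rₐ/rₚ.
vₚ/vₐ = 2e+10 / 4e+09 ≈ 5.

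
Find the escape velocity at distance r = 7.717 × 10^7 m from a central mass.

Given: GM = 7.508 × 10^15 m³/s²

Escape velocity comes from setting total energy to zero: ½v² − GM/r = 0 ⇒ v_esc = √(2GM / r).
v_esc = √(2 · 7.508e+15 / 7.717e+07) m/s ≈ 1.395e+04 m/s = 13.95 km/s.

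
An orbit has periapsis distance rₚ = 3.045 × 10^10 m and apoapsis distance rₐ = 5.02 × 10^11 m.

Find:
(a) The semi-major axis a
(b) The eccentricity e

(a) a = (rₚ + rₐ) / 2 = (3.045e+10 + 5.02e+11) / 2 ≈ 2.662e+11 m = 2.662 × 10^11 m.
(b) e = (rₐ − rₚ) / (rₐ + rₚ) = (5.02e+11 − 3.045e+10) / (5.02e+11 + 3.045e+10) ≈ 0.8856.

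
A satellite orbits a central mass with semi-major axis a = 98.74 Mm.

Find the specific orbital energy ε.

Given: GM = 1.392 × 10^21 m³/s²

Convert to SI: a = 98.74 Mm = 9.874e+07 m.
ε = −GM / (2a).
ε = −1.392e+21 / (2 · 9.874e+07) J/kg ≈ -7.049e+12 J/kg = -7049 GJ/kg.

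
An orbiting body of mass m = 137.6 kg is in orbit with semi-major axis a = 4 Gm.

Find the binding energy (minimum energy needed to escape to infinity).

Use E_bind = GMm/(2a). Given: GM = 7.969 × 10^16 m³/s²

Convert to SI: a = 4 Gm = 4e+09 m.
Total orbital energy is E = −GMm/(2a); binding energy is E_bind = −E = GMm/(2a).
E_bind = 7.969e+16 · 137.6 / (2 · 4e+09) J ≈ 1.371e+09 J = 1.371 GJ.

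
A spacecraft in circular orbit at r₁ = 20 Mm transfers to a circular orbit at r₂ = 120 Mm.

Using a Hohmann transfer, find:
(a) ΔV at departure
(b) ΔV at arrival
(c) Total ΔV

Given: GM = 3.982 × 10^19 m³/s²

Convert to SI: r₁ = 20 Mm = 2e+07 m; r₂ = 120 Mm = 1.2e+08 m.
Transfer semi-major axis: a_t = (r₁ + r₂)/2 = (2e+07 + 1.2e+08)/2 = 7e+07 m.
Circular speeds: v₁ = √(GM/r₁) = 1.41103e+06 m/s, v₂ = √(GM/r₂) = 576050 m/s.
Transfer speeds (vis-viva v² = GM(2/r − 1/a_t)): v₁ᵗ = 1.84747e+06 m/s, v₂ᵗ = 307912 m/s.
(a) ΔV₁ = |v₁ᵗ − v₁| ≈ 4.364e+05 m/s = 436.4 km/s.
(b) ΔV₂ = |v₂ − v₂ᵗ| ≈ 2.681e+05 m/s = 268.1 km/s.
(c) ΔV_total = ΔV₁ + ΔV₂ ≈ 7.046e+05 m/s = 704.6 km/s.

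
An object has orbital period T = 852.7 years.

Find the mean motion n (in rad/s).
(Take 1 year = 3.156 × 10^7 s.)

Convert to SI: T = 852.7 years = 2.69112e+10 s.
n = 2π / T.
n = 2π / 2.69112e+10 s ≈ 2.335e-10 rad/s.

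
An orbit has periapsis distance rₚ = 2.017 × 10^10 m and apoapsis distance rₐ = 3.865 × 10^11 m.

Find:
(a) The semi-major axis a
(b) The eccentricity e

(a) a = (rₚ + rₐ) / 2 = (2.017e+10 + 3.865e+11) / 2 ≈ 2.033e+11 m = 2.033 × 10^11 m.
(b) e = (rₐ − rₚ) / (rₐ + rₚ) = (3.865e+11 − 2.017e+10) / (3.865e+11 + 2.017e+10) ≈ 0.9008.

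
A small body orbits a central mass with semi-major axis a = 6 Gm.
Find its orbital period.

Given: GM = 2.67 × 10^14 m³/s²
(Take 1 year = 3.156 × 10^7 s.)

Convert to SI: a = 6 Gm = 6e+09 m.
Kepler's third law: T = 2π √(a³ / GM).
Substituting a = 6e+09 m and GM = 2.67e+14 m³/s²:
T = 2π √((6e+09)³ / 2.67e+14) s
T ≈ 1.787e+08 s = 5.663 years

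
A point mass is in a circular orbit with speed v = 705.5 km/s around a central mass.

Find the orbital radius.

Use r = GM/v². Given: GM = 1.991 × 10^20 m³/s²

Convert to SI: v = 705.5 km/s = 705500 m/s.
For a circular orbit, v² = GM / r, so r = GM / v².
r = 1.991e+20 / (705500)² m ≈ 4e+08 m = 400 Mm.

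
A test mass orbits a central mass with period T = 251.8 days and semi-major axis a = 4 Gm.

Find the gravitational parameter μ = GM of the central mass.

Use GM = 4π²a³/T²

Convert to SI: T = 251.8 days = 2.17555e+07 s; a = 4 Gm = 4e+09 m.
GM = 4π² · a³ / T².
GM = 4π² · (4e+09)³ / (2.17555e+07)² m³/s² ≈ 5.338e+15 m³/s² = 5.338 × 10^15 m³/s².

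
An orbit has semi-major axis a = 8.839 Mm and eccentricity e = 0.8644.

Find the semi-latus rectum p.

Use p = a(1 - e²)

Convert to SI: a = 8.839 Mm = 8.839e+06 m.
p = a (1 − e²).
p = 8.839e+06 · (1 − (0.8644)²) = 8.839e+06 · 0.252813 ≈ 2.235e+06 m = 2.235 Mm.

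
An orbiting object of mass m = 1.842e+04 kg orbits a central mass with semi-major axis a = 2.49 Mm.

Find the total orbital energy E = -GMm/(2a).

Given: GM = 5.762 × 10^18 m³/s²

Convert to SI: a = 2.49 Mm = 2.49e+06 m.
E = −GMm / (2a).
E = −5.762e+18 · 1.842e+04 / (2 · 2.49e+06) J ≈ -2.131e+16 J = -21.31 PJ.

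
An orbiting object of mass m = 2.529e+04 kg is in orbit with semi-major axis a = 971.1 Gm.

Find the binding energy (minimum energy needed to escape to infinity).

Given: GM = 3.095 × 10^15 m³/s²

Convert to SI: a = 971.1 Gm = 9.711e+11 m.
Total orbital energy is E = −GMm/(2a); binding energy is E_bind = −E = GMm/(2a).
E_bind = 3.095e+15 · 2.529e+04 / (2 · 9.711e+11) J ≈ 4.03e+07 J = 40.3 MJ.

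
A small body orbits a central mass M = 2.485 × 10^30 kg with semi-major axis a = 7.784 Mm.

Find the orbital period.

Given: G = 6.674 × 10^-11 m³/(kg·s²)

Convert to SI: a = 7.784 Mm = 7.784e+06 m.
GM = G · M = 6.674e-11 · 2.485e+30 = 1.65849e+20 m³/s².
Kepler's third law: T = 2π √(a³ / GM).
Substituting a = 7.784e+06 m and GM = 1.65849e+20 m³/s²:
T = 2π √((7.784e+06)³ / 1.65849e+20) s
T ≈ 10.6 s = 10.6 seconds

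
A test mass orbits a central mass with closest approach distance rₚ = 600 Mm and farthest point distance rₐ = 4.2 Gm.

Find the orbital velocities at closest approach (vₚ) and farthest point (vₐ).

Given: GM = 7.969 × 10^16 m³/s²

Convert to SI: rₚ = 600 Mm = 6e+08 m; rₐ = 4.2 Gm = 4.2e+09 m.
Use the vis-viva equation v² = GM(2/r − 1/a) with a = (rₚ + rₐ)/2 = (6e+08 + 4.2e+09)/2 = 2.4e+09 m.
vₚ = √(GM · (2/rₚ − 1/a)) = √(7.969e+16 · (2/6e+08 − 1/2.4e+09)) m/s ≈ 1.525e+04 m/s = 15.25 km/s.
vₐ = √(GM · (2/rₐ − 1/a)) = √(7.969e+16 · (2/4.2e+09 − 1/2.4e+09)) m/s ≈ 2178 m/s = 2.178 km/s.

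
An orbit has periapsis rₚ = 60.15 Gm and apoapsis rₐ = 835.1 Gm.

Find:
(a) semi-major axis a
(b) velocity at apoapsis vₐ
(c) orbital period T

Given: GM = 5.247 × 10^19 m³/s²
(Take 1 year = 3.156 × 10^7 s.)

Convert to SI: rₚ = 60.15 Gm = 6.015e+10 m; rₐ = 835.1 Gm = 8.351e+11 m.
(a) a = (rₚ + rₐ)/2 = (6.015e+10 + 8.351e+11)/2 ≈ 4.476e+11 m
(b) With a = (rₚ + rₐ)/2 = 4.47625e+11 m, vₐ = √(GM (2/rₐ − 1/a)) = √(5.247e+19 · (2/8.351e+11 − 1/4.47625e+11)) m/s ≈ 2906 m/s
(c) With a = (rₚ + rₐ)/2 = 4.47625e+11 m, T = 2π √(a³/GM) = 2π √((4.47625e+11)³/5.247e+19) s ≈ 2.598e+08 s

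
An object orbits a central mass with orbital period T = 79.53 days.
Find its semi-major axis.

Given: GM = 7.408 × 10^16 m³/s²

Convert to SI: T = 79.53 days = 6.87139e+06 s.
Invert Kepler's third law: a = (GM · T² / (4π²))^(1/3).
Substituting T = 6.87139e+06 s and GM = 7.408e+16 m³/s²:
a = (7.408e+16 · (6.87139e+06)² / (4π²))^(1/3) m
a ≈ 4.458e+09 m = 4.458 × 10^9 m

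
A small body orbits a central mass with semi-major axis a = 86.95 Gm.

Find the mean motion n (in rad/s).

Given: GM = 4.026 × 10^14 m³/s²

Convert to SI: a = 86.95 Gm = 8.695e+10 m.
n = √(GM / a³).
n = √(4.026e+14 / (8.695e+10)³) rad/s ≈ 7.826e-10 rad/s.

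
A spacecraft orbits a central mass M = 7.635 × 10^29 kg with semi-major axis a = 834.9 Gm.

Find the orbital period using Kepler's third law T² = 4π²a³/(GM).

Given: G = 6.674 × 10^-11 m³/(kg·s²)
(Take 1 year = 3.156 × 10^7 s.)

Convert to SI: a = 834.9 Gm = 8.349e+11 m.
GM = G · M = 6.674e-11 · 7.635e+29 = 5.0956e+19 m³/s².
Kepler's third law: T = 2π √(a³ / GM).
Substituting a = 8.349e+11 m and GM = 5.0956e+19 m³/s²:
T = 2π √((8.349e+11)³ / 5.0956e+19) s
T ≈ 6.715e+08 s = 21.28 years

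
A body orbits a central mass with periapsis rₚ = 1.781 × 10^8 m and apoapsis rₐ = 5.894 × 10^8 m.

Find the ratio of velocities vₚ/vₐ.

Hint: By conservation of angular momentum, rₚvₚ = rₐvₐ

Conservation of angular momentum gives rₚvₚ = rₐvₐ, so vₚ/vₐ = rₐ/rₚ.
vₚ/vₐ = 5.894e+08 / 1.781e+08 ≈ 3.309.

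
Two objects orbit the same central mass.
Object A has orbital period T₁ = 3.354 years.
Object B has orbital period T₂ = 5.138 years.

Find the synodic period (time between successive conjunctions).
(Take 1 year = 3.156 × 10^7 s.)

Convert to SI: T₁ = 3.354 years = 1.05852e+08 s; T₂ = 5.138 years = 1.62155e+08 s.
T_syn = |T₁ · T₂ / (T₁ − T₂)|.
T_syn = |1.05852e+08 · 1.62155e+08 / (1.05852e+08 − 1.62155e+08)| s ≈ 3.049e+08 s = 9.66 years.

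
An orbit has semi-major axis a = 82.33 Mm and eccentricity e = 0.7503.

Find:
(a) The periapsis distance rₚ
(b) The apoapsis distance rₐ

Convert to SI: a = 82.33 Mm = 8.233e+07 m.
(a) rₚ = a(1 − e) = 8.233e+07 · (1 − 0.7503) = 8.233e+07 · 0.2497 ≈ 2.056e+07 m = 20.56 Mm.
(b) rₐ = a(1 + e) = 8.233e+07 · (1 + 0.7503) = 8.233e+07 · 1.7503 ≈ 1.441e+08 m = 144.1 Mm.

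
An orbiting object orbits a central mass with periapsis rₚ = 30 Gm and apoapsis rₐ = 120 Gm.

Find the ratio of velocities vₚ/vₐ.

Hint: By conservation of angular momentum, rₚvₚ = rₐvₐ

Convert to SI: rₚ = 30 Gm = 3e+10 m; rₐ = 120 Gm = 1.2e+11 m.
Conservation of angular momentum gives rₚvₚ = rₐvₐ, so vₚ/vₐ = rₐ/rₚ.
vₚ/vₐ = 1.2e+11 / 3e+10 ≈ 4.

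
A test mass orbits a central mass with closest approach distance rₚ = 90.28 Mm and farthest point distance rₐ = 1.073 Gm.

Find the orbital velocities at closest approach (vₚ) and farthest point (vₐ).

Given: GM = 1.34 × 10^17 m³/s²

Convert to SI: rₚ = 90.28 Mm = 9.028e+07 m; rₐ = 1.073 Gm = 1.073e+09 m.
Use the vis-viva equation v² = GM(2/r − 1/a) with a = (rₚ + rₐ)/2 = (9.028e+07 + 1.073e+09)/2 = 5.8164e+08 m.
vₚ = √(GM · (2/rₚ − 1/a)) = √(1.34e+17 · (2/9.028e+07 − 1/5.8164e+08)) m/s ≈ 5.233e+04 m/s = 52.33 km/s.
vₐ = √(GM · (2/rₐ − 1/a)) = √(1.34e+17 · (2/1.073e+09 − 1/5.8164e+08)) m/s ≈ 4403 m/s = 4.403 km/s.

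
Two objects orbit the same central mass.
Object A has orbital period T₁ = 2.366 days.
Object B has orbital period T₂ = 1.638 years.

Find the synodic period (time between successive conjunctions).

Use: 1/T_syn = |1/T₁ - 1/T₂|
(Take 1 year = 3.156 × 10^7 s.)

Convert to SI: T₁ = 2.366 days = 204422 s; T₂ = 1.638 years = 5.16953e+07 s.
T_syn = |T₁ · T₂ / (T₁ − T₂)|.
T_syn = |204422 · 5.16953e+07 / (204422 − 5.16953e+07)| s ≈ 2.052e+05 s = 2.375 days.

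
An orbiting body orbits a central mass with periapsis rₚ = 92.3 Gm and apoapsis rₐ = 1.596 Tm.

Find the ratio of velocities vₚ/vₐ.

Convert to SI: rₚ = 92.3 Gm = 9.23e+10 m; rₐ = 1.596 Tm = 1.596e+12 m.
Conservation of angular momentum gives rₚvₚ = rₐvₐ, so vₚ/vₐ = rₐ/rₚ.
vₚ/vₐ = 1.596e+12 / 9.23e+10 ≈ 17.29.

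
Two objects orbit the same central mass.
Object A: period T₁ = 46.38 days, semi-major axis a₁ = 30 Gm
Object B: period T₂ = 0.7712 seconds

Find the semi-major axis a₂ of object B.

Convert to SI: T₁ = 46.38 days = 4.00723e+06 s; a₁ = 30 Gm = 3e+10 m.
Kepler's third law: (T₁/T₂)² = (a₁/a₂)³ ⇒ a₂ = a₁ · (T₂/T₁)^(2/3).
T₂/T₁ = 0.7712 / 4.00723e+06 = 1.92452e-07.
a₂ = 3e+10 · (1.92452e-07)^(2/3) m ≈ 1e+06 m = 1 Mm.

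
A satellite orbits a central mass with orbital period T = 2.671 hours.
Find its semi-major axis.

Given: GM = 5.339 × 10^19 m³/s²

Convert to SI: T = 2.671 hours = 9615.6 s.
Invert Kepler's third law: a = (GM · T² / (4π²))^(1/3).
Substituting T = 9615.6 s and GM = 5.339e+19 m³/s²:
a = (5.339e+19 · (9615.6)² / (4π²))^(1/3) m
a ≈ 5.001e+08 m = 500.1 Mm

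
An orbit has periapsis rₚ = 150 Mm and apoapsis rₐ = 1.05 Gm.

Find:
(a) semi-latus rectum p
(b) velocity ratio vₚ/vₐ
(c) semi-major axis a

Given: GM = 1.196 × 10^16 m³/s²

Convert to SI: rₚ = 150 Mm = 1.5e+08 m; rₐ = 1.05 Gm = 1.05e+09 m.
(a) From a = (rₚ + rₐ)/2 = 6e+08 m and e = (rₐ − rₚ)/(rₐ + rₚ) = 0.75, p = a(1 − e²) = 6e+08 · (1 − (0.75)²) ≈ 2.625e+08 m
(b) Conservation of angular momentum (rₚvₚ = rₐvₐ) gives vₚ/vₐ = rₐ/rₚ = 1.05e+09/1.5e+08 ≈ 7
(c) a = (rₚ + rₐ)/2 = (1.5e+08 + 1.05e+09)/2 ≈ 6e+08 m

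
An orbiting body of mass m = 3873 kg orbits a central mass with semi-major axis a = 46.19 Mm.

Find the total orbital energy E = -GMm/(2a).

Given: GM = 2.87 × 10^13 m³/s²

Convert to SI: a = 46.19 Mm = 4.619e+07 m.
E = −GMm / (2a).
E = −2.87e+13 · 3873 / (2 · 4.619e+07) J ≈ -1.203e+09 J = -1.203 GJ.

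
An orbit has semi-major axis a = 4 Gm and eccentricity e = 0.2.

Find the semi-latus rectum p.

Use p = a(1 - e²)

Convert to SI: a = 4 Gm = 4e+09 m.
p = a (1 − e²).
p = 4e+09 · (1 − (0.2)²) = 4e+09 · 0.96 ≈ 3.84e+09 m = 3.84 Gm.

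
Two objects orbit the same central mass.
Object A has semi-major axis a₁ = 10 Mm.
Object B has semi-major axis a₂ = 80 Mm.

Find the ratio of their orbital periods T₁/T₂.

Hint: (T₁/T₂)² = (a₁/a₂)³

Convert to SI: a₁ = 10 Mm = 1e+07 m; a₂ = 80 Mm = 8e+07 m.
From Kepler's third law, (T₁/T₂)² = (a₁/a₂)³, so T₁/T₂ = (a₁/a₂)^(3/2).
a₁/a₂ = 1e+07 / 8e+07 = 0.125.
T₁/T₂ = (0.125)^(3/2) ≈ 0.04419.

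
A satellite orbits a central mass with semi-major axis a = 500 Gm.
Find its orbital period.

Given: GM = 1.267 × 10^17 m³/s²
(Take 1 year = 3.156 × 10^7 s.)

Convert to SI: a = 500 Gm = 5e+11 m.
Kepler's third law: T = 2π √(a³ / GM).
Substituting a = 5e+11 m and GM = 1.267e+17 m³/s²:
T = 2π √((5e+11)³ / 1.267e+17) s
T ≈ 6.241e+09 s = 197.7 years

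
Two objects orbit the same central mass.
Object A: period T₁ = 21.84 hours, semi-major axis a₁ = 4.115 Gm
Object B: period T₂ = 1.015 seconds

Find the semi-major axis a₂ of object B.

Convert to SI: T₁ = 21.84 hours = 78624 s; a₁ = 4.115 Gm = 4.115e+09 m.
Kepler's third law: (T₁/T₂)² = (a₁/a₂)³ ⇒ a₂ = a₁ · (T₂/T₁)^(2/3).
T₂/T₁ = 1.015 / 78624 = 1.29095e-05.
a₂ = 4.115e+09 · (1.29095e-05)^(2/3) m ≈ 2.265e+06 m = 2.265 Mm.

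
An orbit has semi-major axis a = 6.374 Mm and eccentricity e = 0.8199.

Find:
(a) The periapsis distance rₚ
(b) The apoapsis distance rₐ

Convert to SI: a = 6.374 Mm = 6.374e+06 m.
(a) rₚ = a(1 − e) = 6.374e+06 · (1 − 0.8199) = 6.374e+06 · 0.1801 ≈ 1.148e+06 m = 1.148 Mm.
(b) rₐ = a(1 + e) = 6.374e+06 · (1 + 0.8199) = 6.374e+06 · 1.8199 ≈ 1.16e+07 m = 11.6 Mm.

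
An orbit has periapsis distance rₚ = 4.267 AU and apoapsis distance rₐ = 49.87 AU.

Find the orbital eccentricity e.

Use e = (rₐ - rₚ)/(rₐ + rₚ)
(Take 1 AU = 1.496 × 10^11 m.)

Convert to SI: rₚ = 4.267 AU = 6.38343e+11 m; rₐ = 49.87 AU = 7.46055e+12 m.
e = (rₐ − rₚ) / (rₐ + rₚ).
e = (7.46055e+12 − 6.38343e+11) / (7.46055e+12 + 6.38343e+11) = 6.82221e+12 / 8.0989e+12 ≈ 0.8424.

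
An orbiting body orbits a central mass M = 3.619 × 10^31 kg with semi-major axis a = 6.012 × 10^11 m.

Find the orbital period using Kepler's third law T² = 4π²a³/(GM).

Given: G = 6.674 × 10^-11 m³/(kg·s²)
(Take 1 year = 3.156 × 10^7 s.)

GM = G · M = 6.674e-11 · 3.619e+31 = 2.41532e+21 m³/s².
Kepler's third law: T = 2π √(a³ / GM).
Substituting a = 6.012e+11 m and GM = 2.41532e+21 m³/s²:
T = 2π √((6.012e+11)³ / 2.41532e+21) s
T ≈ 5.96e+07 s = 1.888 years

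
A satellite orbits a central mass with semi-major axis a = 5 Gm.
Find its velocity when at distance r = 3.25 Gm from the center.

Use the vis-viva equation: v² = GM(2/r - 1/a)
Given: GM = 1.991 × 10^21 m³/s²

Convert to SI: a = 5 Gm = 5e+09 m; r = 3.25 Gm = 3.25e+09 m.
Vis-viva: v = √(GM · (2/r − 1/a)).
2/r − 1/a = 2/3.25e+09 − 1/5e+09 = 4.15385e-10 m⁻¹.
v = √(1.991e+21 · 4.15385e-10) m/s ≈ 9.094e+05 m/s = 909.4 km/s.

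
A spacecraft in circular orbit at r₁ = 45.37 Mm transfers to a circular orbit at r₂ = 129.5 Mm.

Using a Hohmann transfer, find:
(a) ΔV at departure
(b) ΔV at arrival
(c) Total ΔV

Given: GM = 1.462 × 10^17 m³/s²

Convert to SI: r₁ = 45.37 Mm = 4.537e+07 m; r₂ = 129.5 Mm = 1.295e+08 m.
Transfer semi-major axis: a_t = (r₁ + r₂)/2 = (4.537e+07 + 1.295e+08)/2 = 8.7435e+07 m.
Circular speeds: v₁ = √(GM/r₁) = 56766.1 m/s, v₂ = √(GM/r₂) = 33600 m/s.
Transfer speeds (vis-viva v² = GM(2/r − 1/a_t)): v₁ᵗ = 69084.6 m/s, v₂ᵗ = 24203.6 m/s.
(a) ΔV₁ = |v₁ᵗ − v₁| ≈ 1.232e+04 m/s = 12.32 km/s.
(b) ΔV₂ = |v₂ − v₂ᵗ| ≈ 9396 m/s = 9.396 km/s.
(c) ΔV_total = ΔV₁ + ΔV₂ ≈ 2.171e+04 m/s = 21.71 km/s.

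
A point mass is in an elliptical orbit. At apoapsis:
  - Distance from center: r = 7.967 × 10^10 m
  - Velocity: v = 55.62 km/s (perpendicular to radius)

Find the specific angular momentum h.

Convert to SI: v = 55.62 km/s = 55620 m/s.
With v perpendicular to r, h = r · v.
h = 7.967e+10 · 55620 m²/s ≈ 4.431e+15 m²/s.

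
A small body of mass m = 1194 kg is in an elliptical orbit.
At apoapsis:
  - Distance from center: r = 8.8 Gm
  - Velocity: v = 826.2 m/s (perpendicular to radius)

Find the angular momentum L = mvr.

Convert to SI: r = 8.8 Gm = 8.8e+09 m.
Since v is perpendicular to r, L = m · v · r.
L = 1194 · 826.2 · 8.8e+09 kg·m²/s ≈ 8.681e+15 kg·m²/s.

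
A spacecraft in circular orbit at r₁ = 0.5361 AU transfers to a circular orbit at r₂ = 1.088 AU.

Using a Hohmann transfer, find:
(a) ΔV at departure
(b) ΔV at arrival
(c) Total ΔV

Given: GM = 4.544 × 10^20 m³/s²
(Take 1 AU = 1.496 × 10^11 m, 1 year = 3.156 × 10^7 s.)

Convert to SI: r₁ = 0.5361 AU = 8.02006e+10 m; r₂ = 1.088 AU = 1.62765e+11 m.
Transfer semi-major axis: a_t = (r₁ + r₂)/2 = (8.02006e+10 + 1.62765e+11)/2 = 1.21483e+11 m.
Circular speeds: v₁ = √(GM/r₁) = 75271.5 m/s, v₂ = √(GM/r₂) = 52837.1 m/s.
Transfer speeds (vis-viva v² = GM(2/r − 1/a_t)): v₁ᵗ = 87127.2 m/s, v₂ᵗ = 42930.9 m/s.
(a) ΔV₁ = |v₁ᵗ − v₁| ≈ 1.186e+04 m/s = 2.501 AU/year.
(b) ΔV₂ = |v₂ − v₂ᵗ| ≈ 9906 m/s = 2.09 AU/year.
(c) ΔV_total = ΔV₁ + ΔV₂ ≈ 2.176e+04 m/s = 4.591 AU/year.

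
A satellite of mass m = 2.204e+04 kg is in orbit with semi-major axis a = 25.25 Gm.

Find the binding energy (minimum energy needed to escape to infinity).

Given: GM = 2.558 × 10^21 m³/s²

Convert to SI: a = 25.25 Gm = 2.525e+10 m.
Total orbital energy is E = −GMm/(2a); binding energy is E_bind = −E = GMm/(2a).
E_bind = 2.558e+21 · 2.204e+04 / (2 · 2.525e+10) J ≈ 1.116e+15 J = 1.116 PJ.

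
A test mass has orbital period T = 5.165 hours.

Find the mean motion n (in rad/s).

Convert to SI: T = 5.165 hours = 18594 s.
n = 2π / T.
n = 2π / 18594 s ≈ 0.0003379 rad/s.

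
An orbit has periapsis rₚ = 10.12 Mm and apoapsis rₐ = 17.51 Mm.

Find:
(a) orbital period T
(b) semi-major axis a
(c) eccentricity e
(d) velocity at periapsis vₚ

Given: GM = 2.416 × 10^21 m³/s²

Convert to SI: rₚ = 10.12 Mm = 1.012e+07 m; rₐ = 17.51 Mm = 1.751e+07 m.
(a) With a = (rₚ + rₐ)/2 = 1.3815e+07 m, T = 2π √(a³/GM) = 2π √((1.3815e+07)³/2.416e+21) s ≈ 6.564 s
(b) a = (rₚ + rₐ)/2 = (1.012e+07 + 1.751e+07)/2 ≈ 1.382e+07 m
(c) e = (rₐ − rₚ)/(rₐ + rₚ) = (1.751e+07 − 1.012e+07)/(1.751e+07 + 1.012e+07) ≈ 0.2675
(d) With a = (rₚ + rₐ)/2 = 1.3815e+07 m, vₚ = √(GM (2/rₚ − 1/a)) = √(2.416e+21 · (2/1.012e+07 − 1/1.3815e+07)) m/s ≈ 1.74e+07 m/s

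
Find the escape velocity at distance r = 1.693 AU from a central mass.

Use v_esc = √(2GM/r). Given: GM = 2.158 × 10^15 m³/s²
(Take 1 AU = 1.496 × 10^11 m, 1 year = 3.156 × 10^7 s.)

Convert to SI: r = 1.693 AU = 2.53273e+11 m.
Escape velocity comes from setting total energy to zero: ½v² − GM/r = 0 ⇒ v_esc = √(2GM / r).
v_esc = √(2 · 2.158e+15 / 2.53273e+11) m/s ≈ 130.5 m/s = 0.02754 AU/year.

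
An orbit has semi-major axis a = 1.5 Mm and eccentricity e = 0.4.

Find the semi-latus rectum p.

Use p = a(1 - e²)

Convert to SI: a = 1.5 Mm = 1.5e+06 m.
p = a (1 − e²).
p = 1.5e+06 · (1 − (0.4)²) = 1.5e+06 · 0.84 ≈ 1.26e+06 m = 1.26 Mm.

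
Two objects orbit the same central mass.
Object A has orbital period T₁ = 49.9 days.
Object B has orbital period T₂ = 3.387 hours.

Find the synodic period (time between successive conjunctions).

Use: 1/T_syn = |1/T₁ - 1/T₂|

Convert to SI: T₁ = 49.9 days = 4.31136e+06 s; T₂ = 3.387 hours = 12193.2 s.
T_syn = |T₁ · T₂ / (T₁ − T₂)|.
T_syn = |4.31136e+06 · 12193.2 / (4.31136e+06 − 12193.2)| s ≈ 1.223e+04 s = 3.397 hours.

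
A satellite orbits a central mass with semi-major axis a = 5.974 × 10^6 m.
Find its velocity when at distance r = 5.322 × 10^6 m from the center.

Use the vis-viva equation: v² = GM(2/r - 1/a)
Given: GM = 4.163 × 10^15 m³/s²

Vis-viva: v = √(GM · (2/r − 1/a)).
2/r − 1/a = 2/5.322e+06 − 1/5.974e+06 = 2.08407e-07 m⁻¹.
v = √(4.163e+15 · 2.08407e-07) m/s ≈ 2.945e+04 m/s = 29.45 km/s.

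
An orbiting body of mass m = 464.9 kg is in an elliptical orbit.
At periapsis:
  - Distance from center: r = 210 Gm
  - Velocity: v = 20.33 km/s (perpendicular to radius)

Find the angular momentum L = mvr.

Convert to SI: r = 210 Gm = 2.1e+11 m; v = 20.33 km/s = 20330 m/s.
Since v is perpendicular to r, L = m · v · r.
L = 464.9 · 20330 · 2.1e+11 kg·m²/s ≈ 1.985e+18 kg·m²/s.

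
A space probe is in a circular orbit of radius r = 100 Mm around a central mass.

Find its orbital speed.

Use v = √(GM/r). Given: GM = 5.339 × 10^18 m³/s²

Convert to SI: r = 100 Mm = 1e+08 m.
For a circular orbit, gravity supplies the centripetal force, so v = √(GM / r).
v = √(5.339e+18 / 1e+08) m/s ≈ 2.311e+05 m/s = 231.1 km/s.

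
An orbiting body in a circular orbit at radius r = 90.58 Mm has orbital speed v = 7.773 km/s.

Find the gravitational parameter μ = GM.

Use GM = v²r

Convert to SI: r = 90.58 Mm = 9.058e+07 m; v = 7.773 km/s = 7773 m/s.
For a circular orbit v² = GM/r, so GM = v² · r.
GM = (7773)² · 9.058e+07 m³/s² ≈ 5.473e+15 m³/s² = 5.473 × 10^15 m³/s².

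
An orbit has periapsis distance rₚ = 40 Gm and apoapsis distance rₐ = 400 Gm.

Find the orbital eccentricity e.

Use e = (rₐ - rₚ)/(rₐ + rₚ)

Convert to SI: rₚ = 40 Gm = 4e+10 m; rₐ = 400 Gm = 4e+11 m.
e = (rₐ − rₚ) / (rₐ + rₚ).
e = (4e+11 − 4e+10) / (4e+11 + 4e+10) = 3.6e+11 / 4.4e+11 ≈ 0.8182.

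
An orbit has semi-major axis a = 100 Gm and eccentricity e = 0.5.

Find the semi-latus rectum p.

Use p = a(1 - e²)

Convert to SI: a = 100 Gm = 1e+11 m.
p = a (1 − e²).
p = 1e+11 · (1 − (0.5)²) = 1e+11 · 0.75 ≈ 7.5e+10 m = 75 Gm.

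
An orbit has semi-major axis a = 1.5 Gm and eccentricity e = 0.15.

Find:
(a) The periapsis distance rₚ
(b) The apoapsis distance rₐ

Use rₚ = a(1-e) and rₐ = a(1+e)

Convert to SI: a = 1.5 Gm = 1.5e+09 m.
(a) rₚ = a(1 − e) = 1.5e+09 · (1 − 0.15) = 1.5e+09 · 0.85 ≈ 1.275e+09 m = 1.275 Gm.
(b) rₐ = a(1 + e) = 1.5e+09 · (1 + 0.15) = 1.5e+09 · 1.15 ≈ 1.725e+09 m = 1.725 Gm.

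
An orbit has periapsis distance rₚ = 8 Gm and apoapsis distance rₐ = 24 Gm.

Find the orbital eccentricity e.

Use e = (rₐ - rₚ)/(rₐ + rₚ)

Convert to SI: rₚ = 8 Gm = 8e+09 m; rₐ = 24 Gm = 2.4e+10 m.
e = (rₐ − rₚ) / (rₐ + rₚ).
e = (2.4e+10 − 8e+09) / (2.4e+10 + 8e+09) = 1.6e+10 / 3.2e+10 ≈ 0.5.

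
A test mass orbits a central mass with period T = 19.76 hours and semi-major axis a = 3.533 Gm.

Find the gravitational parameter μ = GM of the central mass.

Convert to SI: T = 19.76 hours = 71136 s; a = 3.533 Gm = 3.533e+09 m.
GM = 4π² · a³ / T².
GM = 4π² · (3.533e+09)³ / (71136)² m³/s² ≈ 3.44e+20 m³/s² = 3.44 × 10^20 m³/s².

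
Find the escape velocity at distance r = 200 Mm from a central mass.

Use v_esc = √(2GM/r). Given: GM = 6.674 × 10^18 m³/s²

Convert to SI: r = 200 Mm = 2e+08 m.
Escape velocity comes from setting total energy to zero: ½v² − GM/r = 0 ⇒ v_esc = √(2GM / r).
v_esc = √(2 · 6.674e+18 / 2e+08) m/s ≈ 2.583e+05 m/s = 258.3 km/s.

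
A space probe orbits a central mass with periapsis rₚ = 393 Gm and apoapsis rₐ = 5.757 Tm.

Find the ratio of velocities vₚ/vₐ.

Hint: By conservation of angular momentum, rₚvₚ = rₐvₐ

Convert to SI: rₚ = 393 Gm = 3.93e+11 m; rₐ = 5.757 Tm = 5.757e+12 m.
Conservation of angular momentum gives rₚvₚ = rₐvₐ, so vₚ/vₐ = rₐ/rₚ.
vₚ/vₐ = 5.757e+12 / 3.93e+11 ≈ 14.65.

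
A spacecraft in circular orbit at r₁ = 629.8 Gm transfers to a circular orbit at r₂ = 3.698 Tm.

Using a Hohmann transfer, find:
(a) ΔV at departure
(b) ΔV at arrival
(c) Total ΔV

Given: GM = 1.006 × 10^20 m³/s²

Convert to SI: r₁ = 629.8 Gm = 6.298e+11 m; r₂ = 3.698 Tm = 3.698e+12 m.
Transfer semi-major axis: a_t = (r₁ + r₂)/2 = (6.298e+11 + 3.698e+12)/2 = 2.1639e+12 m.
Circular speeds: v₁ = √(GM/r₁) = 12638.6 m/s, v₂ = √(GM/r₂) = 5215.74 m/s.
Transfer speeds (vis-viva v² = GM(2/r − 1/a_t)): v₁ᵗ = 16522 m/s, v₂ᵗ = 2813.83 m/s.
(a) ΔV₁ = |v₁ᵗ − v₁| ≈ 3883 m/s = 3.883 km/s.
(b) ΔV₂ = |v₂ − v₂ᵗ| ≈ 2402 m/s = 2.402 km/s.
(c) ΔV_total = ΔV₁ + ΔV₂ ≈ 6285 m/s = 6.285 km/s.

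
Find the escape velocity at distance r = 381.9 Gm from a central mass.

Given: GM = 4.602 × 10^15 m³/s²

Convert to SI: r = 381.9 Gm = 3.819e+11 m.
Escape velocity comes from setting total energy to zero: ½v² − GM/r = 0 ⇒ v_esc = √(2GM / r).
v_esc = √(2 · 4.602e+15 / 3.819e+11) m/s ≈ 155.2 m/s = 155.2 m/s.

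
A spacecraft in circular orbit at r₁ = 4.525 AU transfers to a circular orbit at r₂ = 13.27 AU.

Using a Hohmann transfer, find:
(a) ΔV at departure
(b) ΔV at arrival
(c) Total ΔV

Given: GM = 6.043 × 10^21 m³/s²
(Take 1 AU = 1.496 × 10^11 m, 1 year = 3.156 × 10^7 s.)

Convert to SI: r₁ = 4.525 AU = 6.7694e+11 m; r₂ = 13.27 AU = 1.98519e+12 m.
Transfer semi-major axis: a_t = (r₁ + r₂)/2 = (6.7694e+11 + 1.98519e+12)/2 = 1.33107e+12 m.
Circular speeds: v₁ = √(GM/r₁) = 94482.5 m/s, v₂ = √(GM/r₂) = 55172.8 m/s.
Transfer speeds (vis-viva v² = GM(2/r − 1/a_t)): v₁ᵗ = 115386 m/s, v₂ᵗ = 39346 m/s.
(a) ΔV₁ = |v₁ᵗ − v₁| ≈ 2.09e+04 m/s = 4.41 AU/year.
(b) ΔV₂ = |v₂ − v₂ᵗ| ≈ 1.583e+04 m/s = 3.339 AU/year.
(c) ΔV_total = ΔV₁ + ΔV₂ ≈ 3.673e+04 m/s = 7.749 AU/year.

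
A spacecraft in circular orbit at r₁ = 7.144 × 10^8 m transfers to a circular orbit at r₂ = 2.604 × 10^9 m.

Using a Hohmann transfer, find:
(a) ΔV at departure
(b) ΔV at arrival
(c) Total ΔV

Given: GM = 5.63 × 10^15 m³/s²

Transfer semi-major axis: a_t = (r₁ + r₂)/2 = (7.144e+08 + 2.604e+09)/2 = 1.6592e+09 m.
Circular speeds: v₁ = √(GM/r₁) = 2807.27 m/s, v₂ = √(GM/r₂) = 1470.39 m/s.
Transfer speeds (vis-viva v² = GM(2/r − 1/a_t)): v₁ᵗ = 3516.86 m/s, v₂ᵗ = 964.839 m/s.
(a) ΔV₁ = |v₁ᵗ − v₁| ≈ 709.6 m/s = 709.6 m/s.
(b) ΔV₂ = |v₂ − v₂ᵗ| ≈ 505.6 m/s = 505.6 m/s.
(c) ΔV_total = ΔV₁ + ΔV₂ ≈ 1215 m/s = 1.215 km/s.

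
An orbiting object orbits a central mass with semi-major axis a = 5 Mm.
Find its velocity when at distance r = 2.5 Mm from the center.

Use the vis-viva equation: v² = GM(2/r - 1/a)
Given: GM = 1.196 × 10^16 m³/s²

Convert to SI: a = 5 Mm = 5e+06 m; r = 2.5 Mm = 2.5e+06 m.
Vis-viva: v = √(GM · (2/r − 1/a)).
2/r − 1/a = 2/2.5e+06 − 1/5e+06 = 6e-07 m⁻¹.
v = √(1.196e+16 · 6e-07) m/s ≈ 8.471e+04 m/s = 84.71 km/s.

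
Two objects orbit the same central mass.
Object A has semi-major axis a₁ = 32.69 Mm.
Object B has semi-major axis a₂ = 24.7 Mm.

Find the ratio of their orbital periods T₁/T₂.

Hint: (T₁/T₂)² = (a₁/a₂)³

Convert to SI: a₁ = 32.69 Mm = 3.269e+07 m; a₂ = 24.7 Mm = 2.47e+07 m.
From Kepler's third law, (T₁/T₂)² = (a₁/a₂)³, so T₁/T₂ = (a₁/a₂)^(3/2).
a₁/a₂ = 3.269e+07 / 2.47e+07 = 1.32348.
T₁/T₂ = (1.32348)^(3/2) ≈ 1.523.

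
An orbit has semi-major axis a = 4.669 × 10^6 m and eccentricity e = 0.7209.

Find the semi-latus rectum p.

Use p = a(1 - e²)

p = a (1 − e²).
p = 4.669e+06 · (1 − (0.7209)²) = 4.669e+06 · 0.480303 ≈ 2.243e+06 m = 2.243 × 10^6 m.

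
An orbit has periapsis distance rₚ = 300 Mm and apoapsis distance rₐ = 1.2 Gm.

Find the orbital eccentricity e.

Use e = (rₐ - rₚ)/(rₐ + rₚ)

Convert to SI: rₚ = 300 Mm = 3e+08 m; rₐ = 1.2 Gm = 1.2e+09 m.
e = (rₐ − rₚ) / (rₐ + rₚ).
e = (1.2e+09 − 3e+08) / (1.2e+09 + 3e+08) = 9e+08 / 1.5e+09 ≈ 0.6.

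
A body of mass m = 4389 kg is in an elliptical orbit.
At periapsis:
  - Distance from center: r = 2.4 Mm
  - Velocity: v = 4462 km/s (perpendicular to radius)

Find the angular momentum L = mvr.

Convert to SI: r = 2.4 Mm = 2.4e+06 m; v = 4462 km/s = 4.462e+06 m/s.
Since v is perpendicular to r, L = m · v · r.
L = 4389 · 4.462e+06 · 2.4e+06 kg·m²/s ≈ 4.7e+16 kg·m²/s.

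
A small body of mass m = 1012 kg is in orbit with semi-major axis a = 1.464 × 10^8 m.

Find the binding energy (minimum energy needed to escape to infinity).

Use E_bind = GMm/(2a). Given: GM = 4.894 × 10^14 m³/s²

Total orbital energy is E = −GMm/(2a); binding energy is E_bind = −E = GMm/(2a).
E_bind = 4.894e+14 · 1012 / (2 · 1.464e+08) J ≈ 1.692e+09 J = 1.692 GJ.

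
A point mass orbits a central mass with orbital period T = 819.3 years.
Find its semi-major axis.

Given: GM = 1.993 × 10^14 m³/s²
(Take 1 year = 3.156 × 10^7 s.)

Convert to SI: T = 819.3 years = 2.58571e+10 s.
Invert Kepler's third law: a = (GM · T² / (4π²))^(1/3).
Substituting T = 2.58571e+10 s and GM = 1.993e+14 m³/s²:
a = (1.993e+14 · (2.58571e+10)² / (4π²))^(1/3) m
a ≈ 1.5e+11 m = 150 Gm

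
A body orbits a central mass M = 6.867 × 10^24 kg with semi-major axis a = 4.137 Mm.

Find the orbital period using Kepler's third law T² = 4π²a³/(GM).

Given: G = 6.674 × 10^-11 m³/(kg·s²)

Convert to SI: a = 4.137 Mm = 4.137e+06 m.
GM = G · M = 6.674e-11 · 6.867e+24 = 4.58304e+14 m³/s².
Kepler's third law: T = 2π √(a³ / GM).
Substituting a = 4.137e+06 m and GM = 4.58304e+14 m³/s²:
T = 2π √((4.137e+06)³ / 4.58304e+14) s
T ≈ 2470 s = 41.16 minutes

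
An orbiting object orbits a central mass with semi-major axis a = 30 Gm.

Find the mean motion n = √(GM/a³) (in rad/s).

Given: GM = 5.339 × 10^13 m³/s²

Convert to SI: a = 30 Gm = 3e+10 m.
n = √(GM / a³).
n = √(5.339e+13 / (3e+10)³) rad/s ≈ 1.406e-09 rad/s.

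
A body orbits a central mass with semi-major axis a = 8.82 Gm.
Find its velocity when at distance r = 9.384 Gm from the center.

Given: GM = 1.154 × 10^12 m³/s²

Convert to SI: a = 8.82 Gm = 8.82e+09 m; r = 9.384 Gm = 9.384e+09 m.
Vis-viva: v = √(GM · (2/r − 1/a)).
2/r − 1/a = 2/9.384e+09 − 1/8.82e+09 = 9.975e-11 m⁻¹.
v = √(1.154e+12 · 9.975e-11) m/s ≈ 10.73 m/s = 10.73 m/s.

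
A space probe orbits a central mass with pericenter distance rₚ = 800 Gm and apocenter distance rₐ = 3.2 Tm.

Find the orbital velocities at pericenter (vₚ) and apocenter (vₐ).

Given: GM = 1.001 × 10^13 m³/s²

Convert to SI: rₚ = 800 Gm = 8e+11 m; rₐ = 3.2 Tm = 3.2e+12 m.
Use the vis-viva equation v² = GM(2/r − 1/a) with a = (rₚ + rₐ)/2 = (8e+11 + 3.2e+12)/2 = 2e+12 m.
vₚ = √(GM · (2/rₚ − 1/a)) = √(1.001e+13 · (2/8e+11 − 1/2e+12)) m/s ≈ 4.474 m/s = 4.474 m/s.
vₐ = √(GM · (2/rₐ − 1/a)) = √(1.001e+13 · (2/3.2e+12 − 1/2e+12)) m/s ≈ 1.119 m/s = 1.119 m/s.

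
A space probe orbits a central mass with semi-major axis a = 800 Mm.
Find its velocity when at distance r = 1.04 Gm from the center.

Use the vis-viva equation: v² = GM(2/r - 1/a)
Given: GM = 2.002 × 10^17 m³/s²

Convert to SI: a = 800 Mm = 8e+08 m; r = 1.04 Gm = 1.04e+09 m.
Vis-viva: v = √(GM · (2/r − 1/a)).
2/r − 1/a = 2/1.04e+09 − 1/8e+08 = 6.73077e-10 m⁻¹.
v = √(2.002e+17 · 6.73077e-10) m/s ≈ 1.161e+04 m/s = 11.61 km/s.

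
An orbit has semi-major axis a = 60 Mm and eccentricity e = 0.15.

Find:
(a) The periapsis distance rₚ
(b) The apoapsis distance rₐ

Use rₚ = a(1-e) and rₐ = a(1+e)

Convert to SI: a = 60 Mm = 6e+07 m.
(a) rₚ = a(1 − e) = 6e+07 · (1 − 0.15) = 6e+07 · 0.85 ≈ 5.1e+07 m = 51 Mm.
(b) rₐ = a(1 + e) = 6e+07 · (1 + 0.15) = 6e+07 · 1.15 ≈ 6.9e+07 m = 69 Mm.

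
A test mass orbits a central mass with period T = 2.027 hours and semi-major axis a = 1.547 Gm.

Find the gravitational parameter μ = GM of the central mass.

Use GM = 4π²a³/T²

Convert to SI: T = 2.027 hours = 7297.2 s; a = 1.547 Gm = 1.547e+09 m.
GM = 4π² · a³ / T².
GM = 4π² · (1.547e+09)³ / (7297.2)² m³/s² ≈ 2.745e+21 m³/s² = 2.745 × 10^21 m³/s².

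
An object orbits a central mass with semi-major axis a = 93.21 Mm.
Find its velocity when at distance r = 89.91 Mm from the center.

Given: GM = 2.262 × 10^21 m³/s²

Convert to SI: a = 93.21 Mm = 9.321e+07 m; r = 89.91 Mm = 8.991e+07 m.
Vis-viva: v = √(GM · (2/r − 1/a)).
2/r − 1/a = 2/8.991e+07 − 1/9.321e+07 = 1.1516e-08 m⁻¹.
v = √(2.262e+21 · 1.1516e-08) m/s ≈ 5.104e+06 m/s = 5104 km/s.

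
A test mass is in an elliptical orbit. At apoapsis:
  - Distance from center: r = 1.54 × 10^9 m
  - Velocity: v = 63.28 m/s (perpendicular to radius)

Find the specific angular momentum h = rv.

With v perpendicular to r, h = r · v.
h = 1.54e+09 · 63.28 m²/s ≈ 9.745e+10 m²/s.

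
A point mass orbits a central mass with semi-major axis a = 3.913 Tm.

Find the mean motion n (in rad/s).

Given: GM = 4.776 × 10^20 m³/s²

Convert to SI: a = 3.913 Tm = 3.913e+12 m.
n = √(GM / a³).
n = √(4.776e+20 / (3.913e+12)³) rad/s ≈ 2.823e-09 rad/s.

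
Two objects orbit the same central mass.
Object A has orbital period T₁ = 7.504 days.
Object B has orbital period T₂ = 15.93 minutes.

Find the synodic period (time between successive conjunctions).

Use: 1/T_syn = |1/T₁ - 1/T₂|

Convert to SI: T₁ = 7.504 days = 648346 s; T₂ = 15.93 minutes = 955.8 s.
T_syn = |T₁ · T₂ / (T₁ − T₂)|.
T_syn = |648346 · 955.8 / (648346 − 955.8)| s ≈ 957.2 s = 15.95 minutes.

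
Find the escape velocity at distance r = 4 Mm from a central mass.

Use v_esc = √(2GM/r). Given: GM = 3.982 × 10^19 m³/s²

Convert to SI: r = 4 Mm = 4e+06 m.
Escape velocity comes from setting total energy to zero: ½v² − GM/r = 0 ⇒ v_esc = √(2GM / r).
v_esc = √(2 · 3.982e+19 / 4e+06) m/s ≈ 4.462e+06 m/s = 4462 km/s.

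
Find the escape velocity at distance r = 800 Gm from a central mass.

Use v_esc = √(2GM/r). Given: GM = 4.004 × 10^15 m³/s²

Convert to SI: r = 800 Gm = 8e+11 m.
Escape velocity comes from setting total energy to zero: ½v² − GM/r = 0 ⇒ v_esc = √(2GM / r).
v_esc = √(2 · 4.004e+15 / 8e+11) m/s ≈ 100 m/s = 100 m/s.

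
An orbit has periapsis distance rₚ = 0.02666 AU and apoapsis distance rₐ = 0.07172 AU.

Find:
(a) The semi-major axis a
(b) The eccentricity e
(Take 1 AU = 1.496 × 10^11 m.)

Convert to SI: rₚ = 0.02666 AU = 3.98834e+09 m; rₐ = 0.07172 AU = 1.07293e+10 m.
(a) a = (rₚ + rₐ) / 2 = (3.98834e+09 + 1.07293e+10) / 2 ≈ 7.359e+09 m = 0.04919 AU.
(b) e = (rₐ − rₚ) / (rₐ + rₚ) = (1.07293e+10 − 3.98834e+09) / (1.07293e+10 + 3.98834e+09) ≈ 0.458.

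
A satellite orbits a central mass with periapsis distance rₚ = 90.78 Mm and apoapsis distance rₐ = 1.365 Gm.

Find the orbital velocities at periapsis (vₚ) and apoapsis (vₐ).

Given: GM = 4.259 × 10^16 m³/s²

Convert to SI: rₚ = 90.78 Mm = 9.078e+07 m; rₐ = 1.365 Gm = 1.365e+09 m.
Use the vis-viva equation v² = GM(2/r − 1/a) with a = (rₚ + rₐ)/2 = (9.078e+07 + 1.365e+09)/2 = 7.2789e+08 m.
vₚ = √(GM · (2/rₚ − 1/a)) = √(4.259e+16 · (2/9.078e+07 − 1/7.2789e+08)) m/s ≈ 2.966e+04 m/s = 29.66 km/s.
vₐ = √(GM · (2/rₐ − 1/a)) = √(4.259e+16 · (2/1.365e+09 − 1/7.2789e+08)) m/s ≈ 1973 m/s = 1.973 km/s.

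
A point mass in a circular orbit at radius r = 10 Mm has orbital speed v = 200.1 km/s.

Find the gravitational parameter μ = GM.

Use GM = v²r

Convert to SI: r = 10 Mm = 1e+07 m; v = 200.1 km/s = 200100 m/s.
For a circular orbit v² = GM/r, so GM = v² · r.
GM = (200100)² · 1e+07 m³/s² ≈ 4.004e+17 m³/s² = 4.004 × 10^17 m³/s².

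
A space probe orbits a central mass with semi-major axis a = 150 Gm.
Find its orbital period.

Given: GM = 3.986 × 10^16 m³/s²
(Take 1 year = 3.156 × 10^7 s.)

Convert to SI: a = 150 Gm = 1.5e+11 m.
Kepler's third law: T = 2π √(a³ / GM).
Substituting a = 1.5e+11 m and GM = 3.986e+16 m³/s²:
T = 2π √((1.5e+11)³ / 3.986e+16) s
T ≈ 1.828e+09 s = 57.93 years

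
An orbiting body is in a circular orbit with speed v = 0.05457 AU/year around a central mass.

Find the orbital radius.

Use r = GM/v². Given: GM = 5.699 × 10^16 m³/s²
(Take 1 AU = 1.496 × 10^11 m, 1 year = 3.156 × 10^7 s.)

Convert to SI: v = 0.05457 AU/year = 258.671 m/s.
For a circular orbit, v² = GM / r, so r = GM / v².
r = 5.699e+16 / (258.671)² m ≈ 8.517e+11 m = 5.693 AU.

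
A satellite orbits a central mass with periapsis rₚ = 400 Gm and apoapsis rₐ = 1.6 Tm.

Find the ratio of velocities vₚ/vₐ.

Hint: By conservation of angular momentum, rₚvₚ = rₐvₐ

Convert to SI: rₚ = 400 Gm = 4e+11 m; rₐ = 1.6 Tm = 1.6e+12 m.
Conservation of angular momentum gives rₚvₚ = rₐvₐ, so vₚ/vₐ = rₐ/rₚ.
vₚ/vₐ = 1.6e+12 / 4e+11 ≈ 4.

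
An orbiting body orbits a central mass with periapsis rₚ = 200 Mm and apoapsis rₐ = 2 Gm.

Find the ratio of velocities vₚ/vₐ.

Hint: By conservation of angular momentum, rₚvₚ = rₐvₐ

Convert to SI: rₚ = 200 Mm = 2e+08 m; rₐ = 2 Gm = 2e+09 m.
Conservation of angular momentum gives rₚvₚ = rₐvₐ, so vₚ/vₐ = rₐ/rₚ.
vₚ/vₐ = 2e+09 / 2e+08 ≈ 10.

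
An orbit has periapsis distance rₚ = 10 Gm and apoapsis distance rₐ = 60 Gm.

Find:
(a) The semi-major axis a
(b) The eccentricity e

Convert to SI: rₚ = 10 Gm = 1e+10 m; rₐ = 60 Gm = 6e+10 m.
(a) a = (rₚ + rₐ) / 2 = (1e+10 + 6e+10) / 2 ≈ 3.5e+10 m = 35 Gm.
(b) e = (rₐ − rₚ) / (rₐ + rₚ) = (6e+10 − 1e+10) / (6e+10 + 1e+10) ≈ 0.7143.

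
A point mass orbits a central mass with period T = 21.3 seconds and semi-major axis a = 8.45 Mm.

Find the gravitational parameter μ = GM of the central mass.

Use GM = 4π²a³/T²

Convert to SI: a = 8.45 Mm = 8.45e+06 m.
GM = 4π² · a³ / T².
GM = 4π² · (8.45e+06)³ / (21.3)² m³/s² ≈ 5.25e+19 m³/s² = 5.25 × 10^19 m³/s².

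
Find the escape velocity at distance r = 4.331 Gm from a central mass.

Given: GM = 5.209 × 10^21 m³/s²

Convert to SI: r = 4.331 Gm = 4.331e+09 m.
Escape velocity comes from setting total energy to zero: ½v² − GM/r = 0 ⇒ v_esc = √(2GM / r).
v_esc = √(2 · 5.209e+21 / 4.331e+09) m/s ≈ 1.551e+06 m/s = 1551 km/s.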